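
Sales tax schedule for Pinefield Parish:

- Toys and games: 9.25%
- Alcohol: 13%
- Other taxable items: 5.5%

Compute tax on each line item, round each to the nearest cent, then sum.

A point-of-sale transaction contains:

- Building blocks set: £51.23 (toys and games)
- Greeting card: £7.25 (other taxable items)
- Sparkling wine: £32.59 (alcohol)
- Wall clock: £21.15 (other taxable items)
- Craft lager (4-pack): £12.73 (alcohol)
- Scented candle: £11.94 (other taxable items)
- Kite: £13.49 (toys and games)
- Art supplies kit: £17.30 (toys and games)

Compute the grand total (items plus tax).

£183.38

Building blocks set £51.23: toys and games → 9.25% → £4.74
Greeting card £7.25: other taxable items → 5.5% → £0.40
Sparkling wine £32.59: alcohol → 13% → £4.24
Wall clock £21.15: other taxable items → 5.5% → £1.16
Craft lager (4-pack) £12.73: alcohol → 13% → £1.65
Scented candle £11.94: other taxable items → 5.5% → £0.66
Kite £13.49: toys and games → 9.25% → £1.25
Art supplies kit £17.30: toys and games → 9.25% → £1.60
Subtotal = £167.68; tax = £15.70; total due = £183.38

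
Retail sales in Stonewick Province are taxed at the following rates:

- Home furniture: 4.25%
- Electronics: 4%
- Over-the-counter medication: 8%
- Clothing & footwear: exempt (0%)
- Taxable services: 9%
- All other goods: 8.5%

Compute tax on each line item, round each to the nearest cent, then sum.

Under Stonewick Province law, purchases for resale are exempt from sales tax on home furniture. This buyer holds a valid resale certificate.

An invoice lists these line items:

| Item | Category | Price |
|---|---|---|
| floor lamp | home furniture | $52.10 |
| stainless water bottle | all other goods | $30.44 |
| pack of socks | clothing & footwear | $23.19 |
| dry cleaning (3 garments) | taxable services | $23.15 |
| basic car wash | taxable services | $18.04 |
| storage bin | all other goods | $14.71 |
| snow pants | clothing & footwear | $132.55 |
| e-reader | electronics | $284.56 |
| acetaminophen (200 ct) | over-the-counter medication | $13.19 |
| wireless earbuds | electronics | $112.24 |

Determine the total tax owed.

$24.47

Floor lamp $52.10: home furniture, buyer-exempt → 0% → $0.00
Stainless water bottle $30.44: all other goods → 8.5% → $2.59
Pack of socks $23.19: clothing & footwear → 0% → $0.00
Dry cleaning (3 garments) $23.15: taxable services → 9% → $2.08
Basic car wash $18.04: taxable services → 9% → $1.62
Storage bin $14.71: all other goods → 8.5% → $1.25
Snow pants $132.55: clothing & footwear → 0% → $0.00
E-reader $284.56: electronics → 4% → $11.38
Acetaminophen (200 ct) $13.19: over-the-counter medication → 8% → $1.06
Wireless earbuds $112.24: electronics → 4% → $4.49
Total tax = $2.59 + $2.08 + $1.62 + $1.25 + $11.38 + $1.06 + $4.49 = $24.47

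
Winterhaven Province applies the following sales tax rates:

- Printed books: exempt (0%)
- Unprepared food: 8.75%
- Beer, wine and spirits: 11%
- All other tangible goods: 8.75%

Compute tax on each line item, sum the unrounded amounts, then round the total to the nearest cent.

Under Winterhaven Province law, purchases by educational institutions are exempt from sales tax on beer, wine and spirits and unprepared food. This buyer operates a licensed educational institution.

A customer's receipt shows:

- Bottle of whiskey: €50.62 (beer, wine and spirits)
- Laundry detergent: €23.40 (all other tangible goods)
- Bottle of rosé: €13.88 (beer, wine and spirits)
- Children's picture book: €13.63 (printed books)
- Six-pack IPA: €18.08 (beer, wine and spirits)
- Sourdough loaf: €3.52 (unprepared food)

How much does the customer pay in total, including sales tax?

Bottle of whiskey €50.62: beer, wine and spirits, buyer-exempt → 0% → €0.00
Laundry detergent €23.40: all other tangible goods → 8.75% → €2.0475
Bottle of rosé €13.88: beer, wine and spirits, buyer-exempt → 0% → €0.00
Children's picture book €13.63: printed books → 0% → €0.00
Six-pack IPA €18.08: beer, wine and spirits, buyer-exempt → 0% → €0.00
Sourdough loaf €3.52: unprepared food, buyer-exempt → 0% → €0.00
Subtotal = €123.13; unrounded tax = €2.0475 → €2.05; total due = €125.18

€125.18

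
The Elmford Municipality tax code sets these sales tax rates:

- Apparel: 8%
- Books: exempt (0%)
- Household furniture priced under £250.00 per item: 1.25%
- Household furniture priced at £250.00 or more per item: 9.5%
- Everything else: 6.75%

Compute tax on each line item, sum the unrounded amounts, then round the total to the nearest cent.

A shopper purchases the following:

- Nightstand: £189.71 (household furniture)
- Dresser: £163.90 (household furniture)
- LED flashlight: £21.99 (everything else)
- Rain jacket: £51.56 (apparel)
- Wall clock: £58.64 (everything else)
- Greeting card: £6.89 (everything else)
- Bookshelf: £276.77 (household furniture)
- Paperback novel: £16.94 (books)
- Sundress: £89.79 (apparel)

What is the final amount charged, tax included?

Nightstand £189.71: household furniture, under £250.00 → 1.25% → £2.371375
Dresser £163.90: household furniture, under £250.00 → 1.25% → £2.04875
LED flashlight £21.99: everything else → 6.75% → £1.484325
Rain jacket £51.56: apparel → 8% → £4.1248
Wall clock £58.64: everything else → 6.75% → £3.9582
Greeting card £6.89: everything else → 6.75% → £0.465075
Bookshelf £276.77: household furniture, £250.00 or more → 9.5% → £26.29315
Paperback novel £16.94: books → 0% → £0.00
Sundress £89.79: apparel → 8% → £7.1832
Subtotal = £876.19; unrounded tax = £47.928875 → £47.93; total due = £924.12

£924.12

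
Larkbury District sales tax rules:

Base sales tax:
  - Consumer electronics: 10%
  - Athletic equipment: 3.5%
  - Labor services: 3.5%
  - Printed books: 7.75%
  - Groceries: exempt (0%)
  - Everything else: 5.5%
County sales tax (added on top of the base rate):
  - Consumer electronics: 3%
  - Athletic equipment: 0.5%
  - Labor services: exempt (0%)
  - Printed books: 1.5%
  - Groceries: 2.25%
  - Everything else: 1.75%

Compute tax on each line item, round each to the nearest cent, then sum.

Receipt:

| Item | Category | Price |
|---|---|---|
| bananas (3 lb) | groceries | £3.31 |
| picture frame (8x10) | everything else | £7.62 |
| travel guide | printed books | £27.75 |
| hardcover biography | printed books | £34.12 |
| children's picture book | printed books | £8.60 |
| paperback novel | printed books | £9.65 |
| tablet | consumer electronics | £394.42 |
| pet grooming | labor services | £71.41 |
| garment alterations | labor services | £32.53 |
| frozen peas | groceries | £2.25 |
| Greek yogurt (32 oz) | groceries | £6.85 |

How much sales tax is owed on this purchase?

Bananas (3 lb) £3.31: groceries → 0% + 2.25% county = 2.25% → £0.07
Picture frame (8x10) £7.62: everything else → 5.5% + 1.75% county = 7.25% → £0.55
Travel guide £27.75: printed books → 7.75% + 1.5% county = 9.25% → £2.57
Hardcover biography £34.12: printed books → 7.75% + 1.5% county = 9.25% → £3.16
Children's picture book £8.60: printed books → 7.75% + 1.5% county = 9.25% → £0.80
Paperback novel £9.65: printed books → 7.75% + 1.5% county = 9.25% → £0.89
Tablet £394.42: consumer electronics → 10% + 3% county = 13% → £51.27
Pet grooming £71.41: labor services → 3.5% + 0% county = 3.5% → £2.50
Garment alterations £32.53: labor services → 3.5% + 0% county = 3.5% → £1.14
Frozen peas £2.25: groceries → 0% + 2.25% county = 2.25% → £0.05
Greek yogurt (32 oz) £6.85: groceries → 0% + 2.25% county = 2.25% → £0.15
Total tax = £0.07 + £0.55 + £2.57 + £3.16 + £0.80 + £0.89 + £51.27 + £2.50 + £1.14 + £0.05 + £0.15 = £63.15

£63.15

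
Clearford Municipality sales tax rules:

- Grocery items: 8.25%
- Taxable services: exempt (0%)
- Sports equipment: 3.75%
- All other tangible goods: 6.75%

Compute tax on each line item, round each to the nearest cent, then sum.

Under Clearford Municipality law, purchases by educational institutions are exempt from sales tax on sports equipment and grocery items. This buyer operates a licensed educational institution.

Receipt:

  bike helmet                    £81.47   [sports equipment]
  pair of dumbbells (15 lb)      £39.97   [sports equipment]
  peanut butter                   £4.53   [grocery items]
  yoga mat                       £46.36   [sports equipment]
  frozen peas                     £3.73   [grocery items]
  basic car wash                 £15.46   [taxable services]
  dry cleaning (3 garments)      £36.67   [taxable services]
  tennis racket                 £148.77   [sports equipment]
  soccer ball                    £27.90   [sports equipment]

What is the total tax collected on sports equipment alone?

Bike helmet £81.47: sports equipment, buyer-exempt → 0% → £0.00
Pair of dumbbells (15 lb) £39.97: sports equipment, buyer-exempt → 0% → £0.00
Yoga mat £46.36: sports equipment, buyer-exempt → 0% → £0.00
Tennis racket £148.77: sports equipment, buyer-exempt → 0% → £0.00
Soccer ball £27.90: sports equipment, buyer-exempt → 0% → £0.00
Tax on sports equipment = £0.00 + £0.00 + £0.00 + £0.00 + £0.00 = £0.00

£0.00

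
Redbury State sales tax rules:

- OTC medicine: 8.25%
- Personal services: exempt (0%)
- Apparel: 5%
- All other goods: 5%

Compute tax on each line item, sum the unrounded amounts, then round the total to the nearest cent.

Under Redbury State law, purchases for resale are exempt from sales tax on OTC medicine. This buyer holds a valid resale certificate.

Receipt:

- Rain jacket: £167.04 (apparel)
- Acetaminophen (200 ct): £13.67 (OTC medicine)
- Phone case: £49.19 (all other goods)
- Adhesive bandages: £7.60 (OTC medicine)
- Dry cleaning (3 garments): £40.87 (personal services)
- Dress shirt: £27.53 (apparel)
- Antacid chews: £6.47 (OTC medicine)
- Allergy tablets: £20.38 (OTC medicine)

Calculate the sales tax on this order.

£12.19

Rain jacket £167.04: apparel → 5% → £8.352
Acetaminophen (200 ct) £13.67: OTC medicine, buyer-exempt → 0% → £0.00
Phone case £49.19: all other goods → 5% → £2.4595
Adhesive bandages £7.60: OTC medicine, buyer-exempt → 0% → £0.00
Dry cleaning (3 garments) £40.87: personal services → 0% → £0.00
Dress shirt £27.53: apparel → 5% → £1.3765
Antacid chews £6.47: OTC medicine, buyer-exempt → 0% → £0.00
Allergy tablets £20.38: OTC medicine, buyer-exempt → 0% → £0.00
Unrounded tax sum = £12.188 → £12.19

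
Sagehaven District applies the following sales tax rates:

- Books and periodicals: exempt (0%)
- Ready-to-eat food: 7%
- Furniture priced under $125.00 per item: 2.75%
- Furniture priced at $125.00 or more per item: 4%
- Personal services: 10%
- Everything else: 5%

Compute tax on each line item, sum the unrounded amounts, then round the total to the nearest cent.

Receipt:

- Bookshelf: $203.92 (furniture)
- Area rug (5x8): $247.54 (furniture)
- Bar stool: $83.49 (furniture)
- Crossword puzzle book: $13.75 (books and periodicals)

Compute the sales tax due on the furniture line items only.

Bookshelf $203.92: furniture, $125.00 or more → 4% → $8.1568
Area rug (5x8) $247.54: furniture, $125.00 or more → 4% → $9.9016
Bar stool $83.49: furniture, under $125.00 → 2.75% → $2.295975
Tax on furniture: unrounded sum = $20.354375 → $20.35

$20.35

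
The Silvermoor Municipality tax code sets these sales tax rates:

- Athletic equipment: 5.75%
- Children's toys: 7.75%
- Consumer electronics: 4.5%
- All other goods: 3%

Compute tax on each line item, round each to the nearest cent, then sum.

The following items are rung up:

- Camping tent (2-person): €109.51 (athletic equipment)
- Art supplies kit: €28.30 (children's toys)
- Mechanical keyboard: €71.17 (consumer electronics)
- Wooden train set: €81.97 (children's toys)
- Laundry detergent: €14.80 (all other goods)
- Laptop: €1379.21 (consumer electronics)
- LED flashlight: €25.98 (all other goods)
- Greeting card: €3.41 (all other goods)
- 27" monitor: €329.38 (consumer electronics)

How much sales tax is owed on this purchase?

€96.24

Camping tent (2-person) €109.51: athletic equipment → 5.75% → €6.30
Art supplies kit €28.30: children's toys → 7.75% → €2.19
Mechanical keyboard €71.17: consumer electronics → 4.5% → €3.20
Wooden train set €81.97: children's toys → 7.75% → €6.35
Laundry detergent €14.80: all other goods → 3% → €0.44
Laptop €1379.21: consumer electronics → 4.5% → €62.06
LED flashlight €25.98: all other goods → 3% → €0.78
Greeting card €3.41: all other goods → 3% → €0.10
27" monitor €329.38: consumer electronics → 4.5% → €14.82
Total tax = €6.30 + €2.19 + €3.20 + €6.35 + €0.44 + €62.06 + €0.78 + €0.10 + €14.82 = €96.24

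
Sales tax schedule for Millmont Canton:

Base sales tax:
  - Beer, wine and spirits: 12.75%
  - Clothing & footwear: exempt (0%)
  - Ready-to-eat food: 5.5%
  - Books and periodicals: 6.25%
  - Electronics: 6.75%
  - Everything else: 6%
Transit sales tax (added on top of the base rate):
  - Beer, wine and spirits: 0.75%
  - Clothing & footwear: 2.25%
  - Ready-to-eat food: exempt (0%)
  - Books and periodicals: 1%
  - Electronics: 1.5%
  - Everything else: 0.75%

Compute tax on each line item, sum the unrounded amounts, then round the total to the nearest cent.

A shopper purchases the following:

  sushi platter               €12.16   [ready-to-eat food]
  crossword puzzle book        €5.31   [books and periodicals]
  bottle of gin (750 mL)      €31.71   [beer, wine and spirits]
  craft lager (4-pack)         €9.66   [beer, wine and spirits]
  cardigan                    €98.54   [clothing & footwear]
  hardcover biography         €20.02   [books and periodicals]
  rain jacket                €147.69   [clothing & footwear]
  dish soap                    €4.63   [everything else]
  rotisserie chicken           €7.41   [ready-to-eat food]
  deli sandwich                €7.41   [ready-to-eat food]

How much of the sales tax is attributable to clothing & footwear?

Cardigan €98.54: clothing & footwear → 0% + 2.25% transit = 2.25% → €2.21715
Rain jacket €147.69: clothing & footwear → 0% + 2.25% transit = 2.25% → €3.323025
Tax on clothing & footwear: unrounded sum = €5.540175 → €5.54

€5.54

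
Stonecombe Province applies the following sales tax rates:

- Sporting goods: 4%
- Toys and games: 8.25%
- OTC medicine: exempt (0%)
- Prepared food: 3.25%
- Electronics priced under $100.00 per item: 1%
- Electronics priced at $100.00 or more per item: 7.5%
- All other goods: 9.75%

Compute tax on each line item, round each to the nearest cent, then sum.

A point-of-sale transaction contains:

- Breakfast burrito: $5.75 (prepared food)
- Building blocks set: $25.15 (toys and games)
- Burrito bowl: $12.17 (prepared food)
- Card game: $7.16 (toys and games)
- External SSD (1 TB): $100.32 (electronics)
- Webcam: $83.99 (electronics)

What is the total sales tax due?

$11.61

Breakfast burrito $5.75: prepared food → 3.25% → $0.19
Building blocks set $25.15: toys and games → 8.25% → $2.07
Burrito bowl $12.17: prepared food → 3.25% → $0.40
Card game $7.16: toys and games → 8.25% → $0.59
External SSD (1 TB) $100.32: electronics, $100.00 or more → 7.5% → $7.52
Webcam $83.99: electronics, under $100.00 → 1% → $0.84
Total tax = $0.19 + $2.07 + $0.40 + $0.59 + $7.52 + $0.84 = $11.61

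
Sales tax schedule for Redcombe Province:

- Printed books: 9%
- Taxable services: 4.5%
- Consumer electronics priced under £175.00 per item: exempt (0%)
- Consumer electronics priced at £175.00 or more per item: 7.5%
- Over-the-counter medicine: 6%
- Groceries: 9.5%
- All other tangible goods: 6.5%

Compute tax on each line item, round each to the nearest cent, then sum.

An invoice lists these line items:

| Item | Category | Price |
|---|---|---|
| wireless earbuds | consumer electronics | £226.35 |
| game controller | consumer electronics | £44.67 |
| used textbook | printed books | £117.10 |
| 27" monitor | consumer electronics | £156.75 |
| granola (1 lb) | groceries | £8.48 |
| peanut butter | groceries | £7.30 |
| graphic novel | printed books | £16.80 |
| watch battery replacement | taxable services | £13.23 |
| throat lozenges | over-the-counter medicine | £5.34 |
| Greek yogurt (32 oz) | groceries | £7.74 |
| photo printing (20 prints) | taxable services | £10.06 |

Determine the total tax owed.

Wireless earbuds £226.35: consumer electronics, £175.00 or more → 7.5% → £16.98
Game controller £44.67: consumer electronics, under £175.00 → 0% → £0.00
Used textbook £117.10: printed books → 9% → £10.54
27" monitor £156.75: consumer electronics, under £175.00 → 0% → £0.00
Granola (1 lb) £8.48: groceries → 9.5% → £0.81
Peanut butter £7.30: groceries → 9.5% → £0.69
Graphic novel £16.80: printed books → 9% → £1.51
Watch battery replacement £13.23: taxable services → 4.5% → £0.60
Throat lozenges £5.34: over-the-counter medicine → 6% → £0.32
Greek yogurt (32 oz) £7.74: groceries → 9.5% → £0.74
Photo printing (20 prints) £10.06: taxable services → 4.5% → £0.45
Total tax = £16.98 + £10.54 + £0.81 + £0.69 + £1.51 + £0.60 + £0.32 + £0.74 + £0.45 = £32.64

£32.64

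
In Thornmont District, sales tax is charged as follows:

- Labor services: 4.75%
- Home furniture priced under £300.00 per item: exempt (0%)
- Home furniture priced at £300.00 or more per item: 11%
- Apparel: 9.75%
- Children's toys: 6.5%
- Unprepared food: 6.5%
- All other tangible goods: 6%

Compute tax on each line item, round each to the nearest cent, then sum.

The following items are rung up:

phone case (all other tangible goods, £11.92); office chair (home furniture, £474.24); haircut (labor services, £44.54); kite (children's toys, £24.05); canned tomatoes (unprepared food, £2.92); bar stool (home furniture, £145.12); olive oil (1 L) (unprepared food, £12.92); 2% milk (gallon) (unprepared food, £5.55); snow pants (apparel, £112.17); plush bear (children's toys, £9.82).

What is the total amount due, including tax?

Phone case £11.92: all other tangible goods → 6% → £0.72
Office chair £474.24: home furniture, £300.00 or more → 11% → £52.17
Haircut £44.54: labor services → 4.75% → £2.12
Kite £24.05: children's toys → 6.5% → £1.56
Canned tomatoes £2.92: unprepared food → 6.5% → £0.19
Bar stool £145.12: home furniture, under £300.00 → 0% → £0.00
Olive oil (1 L) £12.92: unprepared food → 6.5% → £0.84
2% milk (gallon) £5.55: unprepared food → 6.5% → £0.36
Snow pants £112.17: apparel → 9.75% → £10.94
Plush bear £9.82: children's toys → 6.5% → £0.64
Subtotal = £843.25; tax = £69.54; total due = £912.79

£912.79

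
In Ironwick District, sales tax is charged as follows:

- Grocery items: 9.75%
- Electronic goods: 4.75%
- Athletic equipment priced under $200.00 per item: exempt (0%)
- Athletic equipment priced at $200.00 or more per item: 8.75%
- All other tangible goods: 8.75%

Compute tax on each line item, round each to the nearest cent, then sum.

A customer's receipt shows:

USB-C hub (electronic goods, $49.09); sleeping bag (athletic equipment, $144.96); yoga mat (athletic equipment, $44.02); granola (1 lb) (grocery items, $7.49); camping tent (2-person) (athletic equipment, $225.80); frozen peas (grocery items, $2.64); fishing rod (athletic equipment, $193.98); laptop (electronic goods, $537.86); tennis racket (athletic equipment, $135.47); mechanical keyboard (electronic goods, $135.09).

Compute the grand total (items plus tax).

$1531.45

USB-C hub $49.09: electronic goods → 4.75% → $2.33
Sleeping bag $144.96: athletic equipment, under $200.00 → 0% → $0.00
Yoga mat $44.02: athletic equipment, under $200.00 → 0% → $0.00
Granola (1 lb) $7.49: grocery items → 9.75% → $0.73
Camping tent (2-person) $225.80: athletic equipment, $200.00 or more → 8.75% → $19.76
Frozen peas $2.64: grocery items → 9.75% → $0.26
Fishing rod $193.98: athletic equipment, under $200.00 → 0% → $0.00
Laptop $537.86: electronic goods → 4.75% → $25.55
Tennis racket $135.47: athletic equipment, under $200.00 → 0% → $0.00
Mechanical keyboard $135.09: electronic goods → 4.75% → $6.42
Subtotal = $1476.40; tax = $55.05; total due = $1531.45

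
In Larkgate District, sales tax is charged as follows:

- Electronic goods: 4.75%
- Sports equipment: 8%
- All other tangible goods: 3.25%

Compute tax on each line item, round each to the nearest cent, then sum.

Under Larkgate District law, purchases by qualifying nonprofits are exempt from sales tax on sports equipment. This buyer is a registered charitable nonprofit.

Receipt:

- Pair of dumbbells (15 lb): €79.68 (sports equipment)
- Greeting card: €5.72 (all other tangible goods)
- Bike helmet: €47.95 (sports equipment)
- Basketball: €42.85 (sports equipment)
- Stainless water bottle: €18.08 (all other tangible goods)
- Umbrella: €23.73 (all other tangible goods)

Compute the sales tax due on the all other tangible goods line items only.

Greeting card €5.72: all other tangible goods → 3.25% → €0.19
Stainless water bottle €18.08: all other tangible goods → 3.25% → €0.59
Umbrella €23.73: all other tangible goods → 3.25% → €0.77
Tax on all other tangible goods = €0.19 + €0.59 + €0.77 = €1.55

€1.55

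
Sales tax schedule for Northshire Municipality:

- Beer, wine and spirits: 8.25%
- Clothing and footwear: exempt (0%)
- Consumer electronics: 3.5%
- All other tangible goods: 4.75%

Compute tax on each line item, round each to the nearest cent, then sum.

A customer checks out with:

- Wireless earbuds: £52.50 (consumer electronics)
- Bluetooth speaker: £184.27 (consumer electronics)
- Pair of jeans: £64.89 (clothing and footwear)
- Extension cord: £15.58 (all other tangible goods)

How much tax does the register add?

Wireless earbuds £52.50: consumer electronics → 3.5% → £1.84
Bluetooth speaker £184.27: consumer electronics → 3.5% → £6.45
Pair of jeans £64.89: clothing and footwear → 0% → £0.00
Extension cord £15.58: all other tangible goods → 4.75% → £0.74
Total tax = £1.84 + £6.45 + £0.74 = £9.03

£9.03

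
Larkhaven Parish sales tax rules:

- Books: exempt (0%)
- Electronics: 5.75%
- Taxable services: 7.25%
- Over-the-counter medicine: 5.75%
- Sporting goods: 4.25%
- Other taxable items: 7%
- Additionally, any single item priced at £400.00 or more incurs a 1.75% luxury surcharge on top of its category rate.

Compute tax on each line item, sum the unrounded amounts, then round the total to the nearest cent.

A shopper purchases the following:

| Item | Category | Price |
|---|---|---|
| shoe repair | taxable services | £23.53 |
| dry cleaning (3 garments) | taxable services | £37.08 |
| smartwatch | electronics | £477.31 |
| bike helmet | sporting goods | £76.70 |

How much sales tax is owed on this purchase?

£43.45

Shoe repair £23.53: taxable services → 7.25% → £1.705925
Dry cleaning (3 garments) £37.08: taxable services → 7.25% → £2.6883
Smartwatch £477.31: electronics → 5.75% + 1.75% surcharge = 7.5% → £35.79825
Bike helmet £76.70: sporting goods → 4.25% → £3.25975
Unrounded tax sum = £43.452225 → £43.45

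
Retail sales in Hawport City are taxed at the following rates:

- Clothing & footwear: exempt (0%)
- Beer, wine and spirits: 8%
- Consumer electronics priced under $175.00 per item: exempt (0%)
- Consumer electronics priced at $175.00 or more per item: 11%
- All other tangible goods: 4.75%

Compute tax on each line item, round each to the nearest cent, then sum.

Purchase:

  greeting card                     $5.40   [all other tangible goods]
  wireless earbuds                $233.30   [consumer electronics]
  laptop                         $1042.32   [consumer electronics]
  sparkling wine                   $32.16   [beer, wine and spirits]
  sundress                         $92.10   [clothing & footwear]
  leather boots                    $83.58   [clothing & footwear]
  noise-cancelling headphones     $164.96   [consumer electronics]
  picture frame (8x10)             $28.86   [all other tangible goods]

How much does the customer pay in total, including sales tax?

Greeting card $5.40: all other tangible goods → 4.75% → $0.26
Wireless earbuds $233.30: consumer electronics, $175.00 or more → 11% → $25.66
Laptop $1042.32: consumer electronics, $175.00 or more → 11% → $114.66
Sparkling wine $32.16: beer, wine and spirits → 8% → $2.57
Sundress $92.10: clothing & footwear → 0% → $0.00
Leather boots $83.58: clothing & footwear → 0% → $0.00
Noise-cancelling headphones $164.96: consumer electronics, under $175.00 → 0% → $0.00
Picture frame (8x10) $28.86: all other tangible goods → 4.75% → $1.37
Subtotal = $1682.68; tax = $144.52; total due = $1827.20

$1827.20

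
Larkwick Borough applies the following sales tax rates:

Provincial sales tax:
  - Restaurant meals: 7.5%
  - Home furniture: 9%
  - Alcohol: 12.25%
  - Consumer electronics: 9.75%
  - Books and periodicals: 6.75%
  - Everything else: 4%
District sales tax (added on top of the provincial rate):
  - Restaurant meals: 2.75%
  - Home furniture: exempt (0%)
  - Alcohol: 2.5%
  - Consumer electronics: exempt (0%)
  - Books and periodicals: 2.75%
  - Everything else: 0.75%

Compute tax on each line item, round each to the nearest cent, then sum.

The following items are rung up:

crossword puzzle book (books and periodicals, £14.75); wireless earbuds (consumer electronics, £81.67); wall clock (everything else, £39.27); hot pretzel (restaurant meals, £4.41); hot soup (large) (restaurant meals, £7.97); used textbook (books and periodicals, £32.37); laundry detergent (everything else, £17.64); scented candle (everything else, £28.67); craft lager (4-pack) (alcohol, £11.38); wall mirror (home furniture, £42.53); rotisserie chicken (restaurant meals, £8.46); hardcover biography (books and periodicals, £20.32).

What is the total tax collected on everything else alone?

£4.07

Wall clock £39.27: everything else → 4% + 0.75% district = 4.75% → £1.87
Laundry detergent £17.64: everything else → 4% + 0.75% district = 4.75% → £0.84
Scented candle £28.67: everything else → 4% + 0.75% district = 4.75% → £1.36
Tax on everything else = £1.87 + £0.84 + £1.36 = £4.07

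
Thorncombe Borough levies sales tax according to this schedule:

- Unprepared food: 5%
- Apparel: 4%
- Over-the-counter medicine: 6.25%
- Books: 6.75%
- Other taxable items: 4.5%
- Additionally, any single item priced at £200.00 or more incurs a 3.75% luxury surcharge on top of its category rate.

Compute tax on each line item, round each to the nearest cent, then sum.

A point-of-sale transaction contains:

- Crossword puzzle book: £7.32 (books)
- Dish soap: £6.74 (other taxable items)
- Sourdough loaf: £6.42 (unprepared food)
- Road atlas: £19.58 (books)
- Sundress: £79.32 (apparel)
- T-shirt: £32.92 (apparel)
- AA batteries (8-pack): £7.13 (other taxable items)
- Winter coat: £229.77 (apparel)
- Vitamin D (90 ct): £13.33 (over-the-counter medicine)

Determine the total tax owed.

Crossword puzzle book £7.32: books → 6.75% → £0.49
Dish soap £6.74: other taxable items → 4.5% → £0.30
Sourdough loaf £6.42: unprepared food → 5% → £0.32
Road atlas £19.58: books → 6.75% → £1.32
Sundress £79.32: apparel → 4% → £3.17
T-shirt £32.92: apparel → 4% → £1.32
AA batteries (8-pack) £7.13: other taxable items → 4.5% → £0.32
Winter coat £229.77: apparel → 4% + 3.75% surcharge = 7.75% → £17.81
Vitamin D (90 ct) £13.33: over-the-counter medicine → 6.25% → £0.83
Total tax = £0.49 + £0.30 + £0.32 + £1.32 + £3.17 + £1.32 + £0.32 + £17.81 + £0.83 = £25.88

£25.88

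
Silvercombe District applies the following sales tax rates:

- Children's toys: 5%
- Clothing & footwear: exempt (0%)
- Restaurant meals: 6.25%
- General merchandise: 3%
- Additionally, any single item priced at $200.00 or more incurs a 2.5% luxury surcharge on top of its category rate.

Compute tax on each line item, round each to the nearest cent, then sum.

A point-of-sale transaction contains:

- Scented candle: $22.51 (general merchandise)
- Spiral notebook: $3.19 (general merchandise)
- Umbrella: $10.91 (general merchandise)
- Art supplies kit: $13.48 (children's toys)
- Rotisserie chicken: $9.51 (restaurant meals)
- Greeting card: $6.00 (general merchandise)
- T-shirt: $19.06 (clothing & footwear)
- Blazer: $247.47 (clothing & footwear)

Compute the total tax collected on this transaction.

$8.74

Scented candle $22.51: general merchandise → 3% → $0.68
Spiral notebook $3.19: general merchandise → 3% → $0.10
Umbrella $10.91: general merchandise → 3% → $0.33
Art supplies kit $13.48: children's toys → 5% → $0.67
Rotisserie chicken $9.51: restaurant meals → 6.25% → $0.59
Greeting card $6.00: general merchandise → 3% → $0.18
T-shirt $19.06: clothing & footwear → 0% → $0.00
Blazer $247.47: clothing & footwear → 0% + 2.5% surcharge = 2.5% → $6.19
Total tax = $0.68 + $0.10 + $0.33 + $0.67 + $0.59 + $0.18 + $6.19 = $8.74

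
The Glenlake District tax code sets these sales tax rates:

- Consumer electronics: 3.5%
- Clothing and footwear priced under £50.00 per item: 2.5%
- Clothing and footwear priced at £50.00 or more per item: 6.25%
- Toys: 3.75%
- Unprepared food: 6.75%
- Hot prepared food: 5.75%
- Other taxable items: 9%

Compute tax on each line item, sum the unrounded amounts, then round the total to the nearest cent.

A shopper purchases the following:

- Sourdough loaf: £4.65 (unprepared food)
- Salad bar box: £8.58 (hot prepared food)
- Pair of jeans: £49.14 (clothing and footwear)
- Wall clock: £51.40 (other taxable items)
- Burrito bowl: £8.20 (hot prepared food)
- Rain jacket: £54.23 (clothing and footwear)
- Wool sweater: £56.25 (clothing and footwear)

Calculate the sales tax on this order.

Sourdough loaf £4.65: unprepared food → 6.75% → £0.313875
Salad bar box £8.58: hot prepared food → 5.75% → £0.49335
Pair of jeans £49.14: clothing and footwear, under £50.00 → 2.5% → £1.2285
Wall clock £51.40: other taxable items → 9% → £4.626
Burrito bowl £8.20: hot prepared food → 5.75% → £0.4715
Rain jacket £54.23: clothing and footwear, £50.00 or more → 6.25% → £3.389375
Wool sweater £56.25: clothing and footwear, £50.00 or more → 6.25% → £3.515625
Unrounded tax sum = £14.038225 → £14.04

£14.04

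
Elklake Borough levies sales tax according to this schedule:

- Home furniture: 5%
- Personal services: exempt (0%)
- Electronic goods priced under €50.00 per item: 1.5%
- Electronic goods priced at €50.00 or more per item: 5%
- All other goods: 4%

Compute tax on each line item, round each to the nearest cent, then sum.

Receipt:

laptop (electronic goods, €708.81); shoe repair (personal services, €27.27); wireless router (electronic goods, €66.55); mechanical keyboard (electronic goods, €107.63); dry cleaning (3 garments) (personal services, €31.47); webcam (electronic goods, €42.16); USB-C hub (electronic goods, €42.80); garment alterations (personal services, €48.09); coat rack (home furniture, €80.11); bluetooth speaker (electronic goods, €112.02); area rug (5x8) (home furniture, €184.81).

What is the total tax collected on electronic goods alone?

Laptop €708.81: electronic goods, €50.00 or more → 5% → €35.44
Wireless router €66.55: electronic goods, €50.00 or more → 5% → €3.33
Mechanical keyboard €107.63: electronic goods, €50.00 or more → 5% → €5.38
Webcam €42.16: electronic goods, under €50.00 → 1.5% → €0.63
USB-C hub €42.80: electronic goods, under €50.00 → 1.5% → €0.64
Bluetooth speaker €112.02: electronic goods, €50.00 or more → 5% → €5.60
Tax on electronic goods = €35.44 + €3.33 + €5.38 + €0.63 + €0.64 + €5.60 = €51.02

€51.02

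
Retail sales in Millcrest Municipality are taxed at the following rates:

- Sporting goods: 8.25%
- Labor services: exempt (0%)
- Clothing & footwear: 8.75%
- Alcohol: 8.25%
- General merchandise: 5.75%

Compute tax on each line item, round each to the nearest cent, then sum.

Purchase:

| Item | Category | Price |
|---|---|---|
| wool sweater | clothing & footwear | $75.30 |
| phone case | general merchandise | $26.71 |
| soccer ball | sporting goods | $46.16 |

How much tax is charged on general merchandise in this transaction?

Phone case $26.71: general merchandise → 5.75% → $1.54
Tax on general merchandise = $1.54

$1.54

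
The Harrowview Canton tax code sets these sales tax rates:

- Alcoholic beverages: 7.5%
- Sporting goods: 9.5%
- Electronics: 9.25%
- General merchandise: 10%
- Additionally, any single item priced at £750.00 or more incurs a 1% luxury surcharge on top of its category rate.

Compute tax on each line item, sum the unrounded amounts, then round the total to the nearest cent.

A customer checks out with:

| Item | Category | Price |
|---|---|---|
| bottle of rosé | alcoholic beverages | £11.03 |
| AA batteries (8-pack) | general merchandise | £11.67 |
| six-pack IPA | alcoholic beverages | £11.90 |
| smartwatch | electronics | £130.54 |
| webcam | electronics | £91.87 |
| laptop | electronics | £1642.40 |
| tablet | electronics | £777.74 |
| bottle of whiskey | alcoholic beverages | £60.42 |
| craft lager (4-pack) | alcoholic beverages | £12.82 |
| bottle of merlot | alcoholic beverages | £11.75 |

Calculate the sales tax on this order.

£277.90

Bottle of rosé £11.03: alcoholic beverages → 7.5% → £0.82725
AA batteries (8-pack) £11.67: general merchandise → 10% → £1.167
Six-pack IPA £11.90: alcoholic beverages → 7.5% → £0.8925
Smartwatch £130.54: electronics → 9.25% → £12.07495
Webcam £91.87: electronics → 9.25% → £8.497975
Laptop £1642.40: electronics → 9.25% + 1% surcharge = 10.25% → £168.346
Tablet £777.74: electronics → 9.25% + 1% surcharge = 10.25% → £79.71835
Bottle of whiskey £60.42: alcoholic beverages → 7.5% → £4.5315
Craft lager (4-pack) £12.82: alcoholic beverages → 7.5% → £0.9615
Bottle of merlot £11.75: alcoholic beverages → 7.5% → £0.88125
Unrounded tax sum = £277.898275 → £277.90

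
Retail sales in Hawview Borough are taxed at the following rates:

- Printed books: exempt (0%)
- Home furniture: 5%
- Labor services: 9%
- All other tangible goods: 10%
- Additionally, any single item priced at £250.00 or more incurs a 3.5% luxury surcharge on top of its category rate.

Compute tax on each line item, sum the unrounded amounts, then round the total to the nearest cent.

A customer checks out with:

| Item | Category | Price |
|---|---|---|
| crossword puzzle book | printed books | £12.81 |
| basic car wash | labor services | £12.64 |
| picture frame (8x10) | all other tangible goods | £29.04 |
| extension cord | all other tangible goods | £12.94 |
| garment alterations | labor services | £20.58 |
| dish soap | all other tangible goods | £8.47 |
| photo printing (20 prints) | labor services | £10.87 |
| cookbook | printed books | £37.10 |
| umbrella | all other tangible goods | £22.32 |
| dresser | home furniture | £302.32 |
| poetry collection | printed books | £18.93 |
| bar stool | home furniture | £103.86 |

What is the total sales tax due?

£42.14

Crossword puzzle book £12.81: printed books → 0% → £0.00
Basic car wash £12.64: labor services → 9% → £1.1376
Picture frame (8x10) £29.04: all other tangible goods → 10% → £2.904
Extension cord £12.94: all other tangible goods → 10% → £1.294
Garment alterations £20.58: labor services → 9% → £1.8522
Dish soap £8.47: all other tangible goods → 10% → £0.847
Photo printing (20 prints) £10.87: labor services → 9% → £0.9783
Cookbook £37.10: printed books → 0% → £0.00
Umbrella £22.32: all other tangible goods → 10% → £2.232
Dresser £302.32: home furniture → 5% + 3.5% surcharge = 8.5% → £25.6972
Poetry collection £18.93: printed books → 0% → £0.00
Bar stool £103.86: home furniture → 5% → £5.193
Unrounded tax sum = £42.1353 → £42.14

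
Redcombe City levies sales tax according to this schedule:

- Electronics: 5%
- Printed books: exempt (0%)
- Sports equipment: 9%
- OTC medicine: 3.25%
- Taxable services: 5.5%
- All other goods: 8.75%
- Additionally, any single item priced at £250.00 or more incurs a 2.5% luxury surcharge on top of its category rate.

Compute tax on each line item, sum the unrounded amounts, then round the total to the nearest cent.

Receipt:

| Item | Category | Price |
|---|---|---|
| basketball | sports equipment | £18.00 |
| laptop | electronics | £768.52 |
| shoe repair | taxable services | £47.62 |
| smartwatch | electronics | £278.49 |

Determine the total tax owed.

Basketball £18.00: sports equipment → 9% → £1.62
Laptop £768.52: electronics → 5% + 2.5% surcharge = 7.5% → £57.639
Shoe repair £47.62: taxable services → 5.5% → £2.6191
Smartwatch £278.49: electronics → 5% + 2.5% surcharge = 7.5% → £20.88675
Unrounded tax sum = £82.76485 → £82.76

£82.76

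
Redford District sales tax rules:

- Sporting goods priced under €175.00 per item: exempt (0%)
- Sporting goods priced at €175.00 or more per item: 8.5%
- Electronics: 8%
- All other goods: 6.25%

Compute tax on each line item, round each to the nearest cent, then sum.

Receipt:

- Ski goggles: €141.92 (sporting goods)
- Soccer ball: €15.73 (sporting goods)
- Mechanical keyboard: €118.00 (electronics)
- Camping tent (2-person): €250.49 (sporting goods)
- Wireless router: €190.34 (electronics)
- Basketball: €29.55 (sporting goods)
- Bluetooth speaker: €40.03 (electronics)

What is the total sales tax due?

Ski goggles €141.92: sporting goods, under €175.00 → 0% → €0.00
Soccer ball €15.73: sporting goods, under €175.00 → 0% → €0.00
Mechanical keyboard €118.00: electronics → 8% → €9.44
Camping tent (2-person) €250.49: sporting goods, €175.00 or more → 8.5% → €21.29
Wireless router €190.34: electronics → 8% → €15.23
Basketball €29.55: sporting goods, under €175.00 → 0% → €0.00
Bluetooth speaker €40.03: electronics → 8% → €3.20
Total tax = €9.44 + €21.29 + €15.23 + €3.20 = €49.16

€49.16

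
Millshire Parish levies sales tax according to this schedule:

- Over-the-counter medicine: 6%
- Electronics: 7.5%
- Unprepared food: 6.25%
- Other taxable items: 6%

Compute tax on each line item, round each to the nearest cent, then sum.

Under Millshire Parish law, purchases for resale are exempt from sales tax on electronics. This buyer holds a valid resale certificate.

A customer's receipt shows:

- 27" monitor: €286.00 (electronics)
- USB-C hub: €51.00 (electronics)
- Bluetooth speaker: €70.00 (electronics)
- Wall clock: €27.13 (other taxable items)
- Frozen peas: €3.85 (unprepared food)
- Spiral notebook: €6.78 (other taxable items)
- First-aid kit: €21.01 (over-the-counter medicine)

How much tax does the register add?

27" monitor €286.00: electronics, buyer-exempt → 0% → €0.00
USB-C hub €51.00: electronics, buyer-exempt → 0% → €0.00
Bluetooth speaker €70.00: electronics, buyer-exempt → 0% → €0.00
Wall clock €27.13: other taxable items → 6% → €1.63
Frozen peas €3.85: unprepared food → 6.25% → €0.24
Spiral notebook €6.78: other taxable items → 6% → €0.41
First-aid kit €21.01: over-the-counter medicine → 6% → €1.26
Total tax = €1.63 + €0.24 + €0.41 + €1.26 = €3.54

€3.54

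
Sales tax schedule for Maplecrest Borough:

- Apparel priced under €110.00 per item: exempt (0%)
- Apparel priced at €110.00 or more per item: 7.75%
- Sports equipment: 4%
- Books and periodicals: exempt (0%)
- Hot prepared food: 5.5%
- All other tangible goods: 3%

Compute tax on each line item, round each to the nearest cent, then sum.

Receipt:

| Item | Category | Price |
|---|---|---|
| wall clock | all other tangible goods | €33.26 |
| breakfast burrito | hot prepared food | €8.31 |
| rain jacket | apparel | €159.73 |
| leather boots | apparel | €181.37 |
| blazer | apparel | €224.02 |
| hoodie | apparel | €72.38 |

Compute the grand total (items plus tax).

€724.33

Wall clock €33.26: all other tangible goods → 3% → €1.00
Breakfast burrito €8.31: hot prepared food → 5.5% → €0.46
Rain jacket €159.73: apparel, €110.00 or more → 7.75% → €12.38
Leather boots €181.37: apparel, €110.00 or more → 7.75% → €14.06
Blazer €224.02: apparel, €110.00 or more → 7.75% → €17.36
Hoodie €72.38: apparel, under €110.00 → 0% → €0.00
Subtotal = €679.07; tax = €45.26; total due = €724.33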